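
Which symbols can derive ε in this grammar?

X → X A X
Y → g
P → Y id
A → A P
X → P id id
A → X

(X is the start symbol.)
A non-terminal is nullable if it can derive ε (the empty string): either it has an ε-production, or it has a production whose right-hand side consists entirely of nullable non-terminals.

There are no ε-productions, so no non-terminal can derive ε.
No non-terminals are nullable.

Answer: None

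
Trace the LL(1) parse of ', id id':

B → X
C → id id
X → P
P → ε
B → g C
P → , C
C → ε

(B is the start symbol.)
LL(1) parsing maintains a stack (initially the start symbol over $) and the input. At each step: if the stack top is a terminal, match it against the current input token; if it is a non-terminal N, replace it with the RHS of M[N, lookahead] (the unique production whose predict set contains the lookahead).

Stack is shown with the top on the left.

Stack    Input      Action
--------------------------
B $      , id id $  output B → X
X $      , id id $  output X → P
P $      , id id $  output P → , C
, C $    , id id $  match ','
C $      id id $    output C → id id
id id $  id id $    match 'id'
id $     id $       match 'id'
$        $          accept

The string is accepted.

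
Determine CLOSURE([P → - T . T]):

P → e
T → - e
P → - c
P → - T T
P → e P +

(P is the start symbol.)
Start with: [P → - T . T]
  [P → - T . T] has the dot before T: add [T → . - e]
No further items can be added.

CLOSURE = { [P → - T . T], [T → . - e] }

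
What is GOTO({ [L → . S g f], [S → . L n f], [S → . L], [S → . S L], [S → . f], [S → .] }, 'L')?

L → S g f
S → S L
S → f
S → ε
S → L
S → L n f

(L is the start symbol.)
{ [S → L . n f], [S → L .] }

GOTO(I, 'L') = CLOSURE({ [A → αX.β] : [A → α.Xβ] ∈ I, X = 'L' })

Items with dot before 'L', with the dot advanced:
  [S → . L] → [S → L .]
  [S → . L n f] → [S → L . n f]
Closure adds nothing (no advanced item has the dot before a non-terminal).

GOTO = { [S → L . n f], [S → L .] }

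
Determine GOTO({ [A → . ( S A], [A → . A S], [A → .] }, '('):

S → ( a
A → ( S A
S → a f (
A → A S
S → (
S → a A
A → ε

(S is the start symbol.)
{ [A → ( . S A], [S → . ( a], [S → . (], [S → . a A], [S → . a f (] }

GOTO(I, '(') = CLOSURE({ [A → αX.β] : [A → α.Xβ] ∈ I, X = '(' })

Items with dot before '(', with the dot advanced:
  [A → . ( S A] → [A → ( . S A]
Closure of the advanced items:
  [A → ( . S A] has the dot before S: add [S → . ( a], [S → . a f (], [S → . (], [S → . a A]

GOTO = { [A → ( . S A], [S → . ( a], [S → . (], [S → . a A], [S → . a f (] }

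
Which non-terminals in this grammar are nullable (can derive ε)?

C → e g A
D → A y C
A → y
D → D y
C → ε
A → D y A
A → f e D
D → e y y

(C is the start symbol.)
ε-productions: C → ε
So C is immediately nullable.
No further non-terminal can be added: every production for the remaining non-terminals contains a terminal or a non-nullable non-terminal.
Nullable = { 'C' }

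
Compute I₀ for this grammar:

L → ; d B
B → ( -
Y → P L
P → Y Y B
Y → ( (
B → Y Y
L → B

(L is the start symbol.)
First, augment the grammar with L' → L
I₀ = CLOSURE({ [L' → . L] }):
  [L' → . L] has the dot before L: add [L → . ; d B], [L → . B]
  [L → . B] has the dot before B: add [B → . ( -], [B → . Y Y]
  [B → . Y Y] has the dot before Y: add [Y → . P L], [Y → . ( (]
  [Y → . P L] has the dot before P: add [P → . Y Y B]
No further items can be added.

I₀ = { [B → . ( -], [B → . Y Y], [L → . ; d B], [L → . B], [L' → . L], [P → . Y Y B], [Y → . ( (], [Y → . P L] }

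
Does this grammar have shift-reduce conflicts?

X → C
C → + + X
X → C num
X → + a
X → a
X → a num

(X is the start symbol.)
A shift-reduce conflict occurs when an LR(0) state has both:
  - a complete (reduce) item [A → α .] (dot at the end), and
  - a shift item [B → β . c γ] (dot before a terminal).

Augment with X' → X and build the canonical LR(0) collection (I0 = CLOSURE({[X' → . X]}), then GOTO on every symbol after a dot until no new states appear). It has 10 states:
  I0: { [C → . + + X], [X → . + a], [X → . C num], [X → . C], [X → . a num], [X → . a], [X' → . X] }  — shift
  I1: { [C → + . + X], [X → + . a] }  — shift
  I2: { [X → C . num], [X → C .] }  — shift, reduce
  I3: { [X' → X .] }  — accept
  I4: { [X → a . num], [X → a .] }  — shift, reduce
  I5: { [X → a num .] }  — reduce
  I6: { [X → C num .] }  — reduce
  I7: { [C → + + . X], [C → . + + X], [X → . + a], [X → . C num], [X → . C], [X → . a num], [X → . a] }  — shift
  I8: { [X → + a .] }  — reduce
  I9: { [C → + + X .] }  — reduce

I2 contains reduce item [X → C .] and shift item [X → C . num] — shift-reduce conflict.
I4 contains reduce item [X → a .] and shift item [X → a . num] — shift-reduce conflict.

Answer: Yes — I2: [X → C .] vs [X → C . num]; I4: [X → a .] vs [X → a . num]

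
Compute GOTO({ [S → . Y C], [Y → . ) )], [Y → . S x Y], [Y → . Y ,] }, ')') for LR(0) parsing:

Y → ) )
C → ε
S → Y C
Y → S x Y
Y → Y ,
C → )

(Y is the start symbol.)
GOTO(I, ')') = CLOSURE({ [A → αX.β] : [A → α.Xβ] ∈ I, X = ')' })

Items with dot before ')', with the dot advanced:
  [Y → . ) )] → [Y → ) . )]
Closure adds nothing (no advanced item has the dot before a non-terminal).

GOTO = { [Y → ) . )] }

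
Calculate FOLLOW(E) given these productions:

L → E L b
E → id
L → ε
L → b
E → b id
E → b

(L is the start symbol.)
{ 'b', 'id' }

In L → E L b: E is followed by L b, add FIRST(L b) \ {ε} = { 'b', 'id' }

Taking the union: FOLLOW(E) = { 'b', 'id' }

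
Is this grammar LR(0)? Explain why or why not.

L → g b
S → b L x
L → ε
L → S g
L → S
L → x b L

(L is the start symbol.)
No. Shift-reduce conflict between [L → .] and [L → . g b]

Augment with L' → L and build the canonical LR(0) collection (I0 = CLOSURE({[L' → . L]}), then GOTO on every symbol after a dot until no new states appear). It has 12 states:
  I0: { [L → . S g], [L → . S], [L → . g b], [L → . x b L], [L → .], [L' → . L], [S → . b L x] }  — shift, reduce
  I1: { [L' → L .] }  — accept
  I2: { [L → S . g], [L → S .] }  — shift, reduce
  I3: { [L → . S g], [L → . S], [L → . g b], [L → . x b L], [L → .], [S → . b L x], [S → b . L x] }  — shift, reduce
  I4: { [L → g . b] }  — shift
  I5: { [L → x . b L] }  — shift
  I6: { [L → . S g], [L → . S], [L → . g b], [L → . x b L], [L → .], [L → x b . L], [S → . b L x] }  — shift, reduce
  I7: { [L → x b L .] }  — reduce
  I8: { [L → g b .] }  — reduce
  I9: { [S → b L . x] }  — shift
  I10: { [S → b L x .] }  — reduce
  I11: { [L → S g .] }  — reduce

Conflict in state I0:
  Shift-reduce conflict between [L → .] and [L → . g b]
So the grammar is NOT LR(0).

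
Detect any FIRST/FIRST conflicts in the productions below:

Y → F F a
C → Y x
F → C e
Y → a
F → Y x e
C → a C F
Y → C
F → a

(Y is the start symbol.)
A FIRST/FIRST conflict occurs when two productions N → α and N → β for the same non-terminal have FIRST(α) ∩ FIRST(β) ≠ ∅ (with ε ∈ FIRST of a nullable right-hand side, so two nullable alternatives also conflict).

FIRST sets of the non-terminals at (or reachable through a nullable prefix from) the front of some alternative:
  FIRST(F) = { 'a' }
  FIRST(C) = { 'a' }
  FIRST(Y) = { 'a' }

Productions for Y:
  Y → F F a: FIRST = { 'a' }
  Y → a: FIRST = { 'a' }
  Y → C: FIRST = { 'a' }
Productions for C:
  C → Y x: FIRST = { 'a' }
  C → a C F: FIRST = { 'a' }
Productions for F:
  F → C e: FIRST = { 'a' }
  F → Y x e: FIRST = { 'a' }
  F → a: FIRST = { 'a' }

Conflict for Y: Y → F F a and Y → a
  Overlap: { 'a' }
Conflict for Y: Y → F F a and Y → C
  Overlap: { 'a' }
Conflict for Y: Y → a and Y → C
  Overlap: { 'a' }
Conflict for C: C → Y x and C → a C F
  Overlap: { 'a' }
Conflict for F: F → C e and F → Y x e
  Overlap: { 'a' }
Conflict for F: F → C e and F → a
  Overlap: { 'a' }
Conflict for F: F → Y x e and F → a
  Overlap: { 'a' }

Answer: Yes. Y → F F a / Y → a on { 'a' }; Y → F F a / Y → C on { 'a' }; Y → a / Y → C on { 'a' }; C → Y x / C → a C F on { 'a' }; F → C e / F → Y x e on { 'a' }; F → C e / F → a on { 'a' }; F → Y x e / F → a on { 'a' }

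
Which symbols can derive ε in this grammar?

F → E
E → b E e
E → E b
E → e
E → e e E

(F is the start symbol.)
None

There are no ε-productions, so no non-terminal can derive ε.
No non-terminals are nullable.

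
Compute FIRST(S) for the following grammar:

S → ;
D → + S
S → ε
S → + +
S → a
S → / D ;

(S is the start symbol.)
From S → ;:
  - ';' is a terminal: add ';' and stop
From S → ε:
  - ε-production, so ε ∈ FIRST(S)
From S → + +:
  - '+' is a terminal: add '+' and stop
From S → a:
  - a is a terminal: add 'a' and stop
From S → / D ;:
  - '/' is a terminal: add '/' and stop

Collecting: FIRST(S) = { '+', '/', ';', 'a', ε }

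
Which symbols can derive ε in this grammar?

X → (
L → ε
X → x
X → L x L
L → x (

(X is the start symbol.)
A non-terminal is nullable if it can derive ε (the empty string): either it has an ε-production, or it has a production whose right-hand side consists entirely of nullable non-terminals.

ε-productions: L → ε
So L is immediately nullable.
No further non-terminal can be added: every production for the remaining non-terminals contains a terminal or a non-nullable non-terminal.
Nullable = { 'L' }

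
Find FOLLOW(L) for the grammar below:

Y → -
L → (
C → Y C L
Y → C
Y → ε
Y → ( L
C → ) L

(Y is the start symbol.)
In C → Y C L: L is at the end, add FOLLOW(C)
In Y → ( L: L is at the end, add FOLLOW(Y)
In C → ) L: L is at the end, add FOLLOW(C)

The FOLLOW sets referred to above (computed the same way, to a fixed point):
  FOLLOW(C) = { $, '(', ')', '-' }
  FOLLOW(Y) = { $, '(', ')', '-' }

Taking the union: FOLLOW(L) = { $, '(', ')', '-' }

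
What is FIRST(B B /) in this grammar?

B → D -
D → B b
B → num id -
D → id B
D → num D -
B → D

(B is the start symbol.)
FIRST sets of the non-terminals involved (from the grammar, by fixed-point iteration):
  FIRST(B) = { 'id', 'num' }

To compute FIRST(B B /), process the symbols left to right:
Symbol B is a non-terminal. Add FIRST(B) \ {ε} = { 'id', 'num' }
B is not nullable (ε ∉ FIRST(B)), so stop here.
FIRST(B B /) = { 'id', 'num' }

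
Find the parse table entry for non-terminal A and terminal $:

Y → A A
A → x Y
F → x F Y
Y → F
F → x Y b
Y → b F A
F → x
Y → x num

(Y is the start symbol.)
Empty (error entry)

To find M[A, $], we find productions for A where $ is in the predict set (PREDICT(N → α) = (FIRST(α) \ {ε}) ∪ (FOLLOW(N) if α ⇒* ε)).

A → x Y: PREDICT = { 'x' }

M[A, $] is empty (no production applies)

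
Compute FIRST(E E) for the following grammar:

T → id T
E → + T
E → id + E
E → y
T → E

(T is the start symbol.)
{ '+', 'id', 'y' }

FIRST sets of the non-terminals involved (from the grammar, by fixed-point iteration):
  FIRST(E) = { '+', 'id', 'y' }

To compute FIRST(E E), process the symbols left to right:
Symbol E is a non-terminal. Add FIRST(E) \ {ε} = { '+', 'id', 'y' }
E is not nullable (ε ∉ FIRST(E)), so stop here.
FIRST(E E) = { '+', 'id', 'y' }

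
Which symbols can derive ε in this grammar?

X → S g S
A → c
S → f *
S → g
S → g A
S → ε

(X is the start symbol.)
A non-terminal is nullable if it can derive ε (the empty string): either it has an ε-production, or it has a production whose right-hand side consists entirely of nullable non-terminals.

ε-productions: S → ε
So S is immediately nullable.
No further non-terminal can be added: every production for the remaining non-terminals contains a terminal or a non-nullable non-terminal.
Nullable = { 'S' }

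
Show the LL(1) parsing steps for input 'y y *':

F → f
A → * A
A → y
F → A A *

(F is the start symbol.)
LL(1) parsing maintains a stack (initially the start symbol over $) and the input. At each step: if the stack top is a terminal, match it against the current input token; if it is a non-terminal N, replace it with the RHS of M[N, lookahead] (the unique production whose predict set contains the lookahead).

Stack is shown with the top on the left.

Stack    Input    Action
------------------------
F $      y y * $  output F → A A *
A A * $  y y * $  output A → y
y A * $  y y * $  match 'y'
A * $    y * $    output A → y
y * $    y * $    match 'y'
* $      * $      match '*'
$        $        accept

The string is accepted.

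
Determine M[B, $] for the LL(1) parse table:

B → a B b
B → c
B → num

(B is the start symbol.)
Empty (error entry)

To find M[B, $], we find productions for B where $ is in the predict set (PREDICT(N → α) = (FIRST(α) \ {ε}) ∪ (FOLLOW(N) if α ⇒* ε)).

B → a B b: PREDICT = { 'a' }
B → c: PREDICT = { 'c' }
B → num: PREDICT = { 'num' }

M[B, $] is empty (no production applies)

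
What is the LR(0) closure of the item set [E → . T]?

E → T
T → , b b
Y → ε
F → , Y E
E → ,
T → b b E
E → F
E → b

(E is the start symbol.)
{ [E → . T], [T → . , b b], [T → . b b E] }

Start with: [E → . T]
  [E → . T] has the dot before T: add [T → . , b b], [T → . b b E]
No further items can be added.

CLOSURE = { [E → . T], [T → . , b b], [T → . b b E] }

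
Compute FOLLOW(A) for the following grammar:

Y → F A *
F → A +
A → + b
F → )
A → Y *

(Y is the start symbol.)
To compute FOLLOW(A), find every occurrence of A on a right-hand side N → α A β: add FIRST(β) \ {ε}, and if β is empty or nullable also add FOLLOW(N). Iterate to a fixed point.

In Y → F A *: A is followed by '*', add FIRST('*') \ {ε} = { '*' }
In F → A +: A is followed by '+', add FIRST('+') \ {ε} = { '+' }

Taking the union: FOLLOW(A) = { '*', '+' }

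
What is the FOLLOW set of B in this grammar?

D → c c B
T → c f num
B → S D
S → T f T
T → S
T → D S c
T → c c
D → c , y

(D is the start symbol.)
To compute FOLLOW(B), find every occurrence of B on a right-hand side N → α B β: add FIRST(β) \ {ε}, and if β is empty or nullable also add FOLLOW(N). Iterate to a fixed point.

In D → c c B: B is at the end, add FOLLOW(D)

The FOLLOW sets referred to above (computed the same way, to a fixed point):
  FOLLOW(D) = { $, 'c' }

Taking the union: FOLLOW(B) = { $, 'c' }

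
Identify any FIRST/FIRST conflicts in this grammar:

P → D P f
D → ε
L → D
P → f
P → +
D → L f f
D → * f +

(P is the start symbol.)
Yes. P → D P f / P → f on { 'f' }; P → D P f / P → '+' on { '+' }; D → L f f / D → '*' f '+' on { '*' }

FIRST sets of the non-terminals at (or reachable through a nullable prefix from) the front of some alternative:
  FIRST(D) = { '*', 'f', ε }
  FIRST(P) = { '*', '+', 'f' }
  FIRST(L) = { '*', 'f', ε }

Productions for P:
  P → D P f: FIRST = { '*', '+', 'f' }
  P → f: FIRST = { 'f' }
  P → +: FIRST = { '+' }
Productions for D:
  D → ε: FIRST = { ε }
  D → L f f: FIRST = { '*', 'f' }
  D → * f +: FIRST = { '*' }
L has only one production, so no FIRST/FIRST conflict is possible there.

Conflict for P: P → D P f and P → f
  Overlap: { 'f' }
Conflict for P: P → D P f and P → +
  Overlap: { '+' }
Conflict for D: D → L f f and D → * f +
  Overlap: { '*' }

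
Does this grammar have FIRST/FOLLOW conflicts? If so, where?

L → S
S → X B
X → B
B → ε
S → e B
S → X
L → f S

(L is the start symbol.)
A FIRST/FOLLOW conflict occurs when a non-terminal N has a nullable alternative N → β (β ⇒* ε) and another alternative N → α with FIRST(α) ∩ FOLLOW(N) ≠ ∅: on such a lookahead the parser cannot decide between expanding α and letting N vanish via β.

Nullable non-terminals: B, L, S, X.
FIRST sets used below: FIRST(S) = { 'e', ε }, FIRST(X) = { ε }, FIRST(B) = { ε }
B has a nullable alternative but only one production, so nothing to check.

L: nullable alternative(s) L → S; FOLLOW(L) = { $ }
  L → S: FIRST \ {ε} = { 'e' } — this is the only nullable alternative, skip
  L → f S: FIRST \ {ε} = { 'f' } — disjoint from FOLLOW(L)

S: nullable alternative(s) S → X B, S → X; FOLLOW(S) = { $ }
  S → X B: FIRST \ {ε} = { } — disjoint from FOLLOW(S)
  S → e B: FIRST \ {ε} = { 'e' } — disjoint from FOLLOW(S)
  S → X: FIRST \ {ε} = { } — disjoint from FOLLOW(S)
X has a nullable alternative but only one production, so nothing to check.

No FIRST/FOLLOW conflicts found.

Answer: No FIRST/FOLLOW conflicts.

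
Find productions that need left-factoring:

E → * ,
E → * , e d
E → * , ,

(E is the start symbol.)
Left-factoring is needed when two productions for the same non-terminal
share a common prefix on the right-hand side.

Productions for E:
  E → * ,
  E → * , e d
  E → * , ,

Found common prefix '* ,' in productions for E

Answer: Yes, E has productions with common prefix '* ,'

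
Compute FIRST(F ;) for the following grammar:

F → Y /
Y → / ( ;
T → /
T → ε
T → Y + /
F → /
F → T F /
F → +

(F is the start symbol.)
FIRST sets of the non-terminals involved (from the grammar, by fixed-point iteration):
  FIRST(F) = { '+', '/' }

To compute FIRST(F ;), process the symbols left to right:
Symbol F is a non-terminal. Add FIRST(F) \ {ε} = { '+', '/' }
F is not nullable (ε ∉ FIRST(F)), so stop here.
FIRST(F ;) = { '+', '/' }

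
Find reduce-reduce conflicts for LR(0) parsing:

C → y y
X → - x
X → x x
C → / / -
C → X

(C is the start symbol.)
No reduce-reduce conflicts

A reduce-reduce conflict occurs when an LR(0) state has two complete items [A → α .] and [B → β .] — both call for a reduction, and with no lookahead the parser cannot choose between them.

Augment with C' → C and build the canonical LR(0) collection (I0 = CLOSURE({[C' → . C]}), then GOTO on every symbol after a dot until no new states appear). It has 12 states:
  I0: { [C → . / / -], [C → . X], [C → . y y], [C' → . C], [X → . - x], [X → . x x] }  — shift
  I1: { [X → - . x] }  — shift
  I2: { [C → / . / -] }  — shift
  I3: { [C' → C .] }  — accept
  I4: { [C → X .] }  — reduce
  I5: { [X → x . x] }  — shift
  I6: { [C → y . y] }  — shift
  I7: { [C → y y .] }  — reduce
  I8: { [X → x x .] }  — reduce
  I9: { [C → / / . -] }  — shift
  I10: { [C → / / - .] }  — reduce
  I11: { [X → - x .] }  — reduce

No state contains more than one complete item.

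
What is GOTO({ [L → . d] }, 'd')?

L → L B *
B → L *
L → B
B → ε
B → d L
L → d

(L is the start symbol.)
{ [L → d .] }

GOTO(I, 'd') = CLOSURE({ [A → αX.β] : [A → α.Xβ] ∈ I, X = 'd' })

Items with dot before 'd', with the dot advanced:
  [L → . d] → [L → d .]
Closure adds nothing (no advanced item has the dot before a non-terminal).

GOTO = { [L → d .] }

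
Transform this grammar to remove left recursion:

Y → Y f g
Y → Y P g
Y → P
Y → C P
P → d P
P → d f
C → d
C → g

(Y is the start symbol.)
Y → P Y'
Y → C P Y'
Y' → f g Y'
Y' → P g Y'
Y' → ε
P → d P
P → d f
C → d
C → g

Y is directly left-recursive. The standard transformation for
  A → A α₁ | ... | A α_m | β₁ | ... | β_n
is
  A  → β₁ A' | ... | β_n A'
  A' → α₁ A' | ... | α_m A' | ε

Y → P becomes Y → P Y'
Y → C P becomes Y → C P Y'
Y → Y f g becomes Y' → f g Y'
Y → Y P g becomes Y' → P g Y'
Add Y' → ε

Productions for other non-terminals are unchanged:
  P → d P
  P → d f
  C → d
  C → g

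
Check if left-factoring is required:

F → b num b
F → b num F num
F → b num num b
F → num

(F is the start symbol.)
Yes, F has productions with common prefix 'b num'

Left-factoring is needed when two productions for the same non-terminal
share a common prefix on the right-hand side.

Productions for F:
  F → b num b
  F → b num F num
  F → b num num b
  F → num

Found common prefix 'b num' in productions for F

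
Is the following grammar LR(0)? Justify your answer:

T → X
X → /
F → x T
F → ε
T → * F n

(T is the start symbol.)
No. Shift-reduce conflict between [F → .] and [F → . x T]

A grammar is LR(0) if no state in the canonical LR(0) collection has:
  - both a shift item (dot before a terminal) and a complete item (shift-reduce conflict), or
  - two or more complete items (reduce-reduce conflict; the accept item [T' → T .] counts as a complete item here).

Augment with T' → T and build the canonical LR(0) collection (I0 = CLOSURE({[T' → . T]}), then GOTO on every symbol after a dot until no new states appear). It has 9 states:
  I0: { [T → . * F n], [T → . X], [T' → . T], [X → . /] }  — shift
  I1: { [F → . x T], [F → .], [T → * . F n] }  — shift, reduce
  I2: { [X → / .] }  — reduce
  I3: { [T' → T .] }  — accept
  I4: { [T → X .] }  — reduce
  I5: { [T → * F . n] }  — shift
  I6: { [F → x . T], [T → . * F n], [T → . X], [X → . /] }  — shift
  I7: { [F → x T .] }  — reduce
  I8: { [T → * F n .] }  — reduce

Conflict in state I1:
  Shift-reduce conflict between [F → .] and [F → . x T]
So the grammar is NOT LR(0).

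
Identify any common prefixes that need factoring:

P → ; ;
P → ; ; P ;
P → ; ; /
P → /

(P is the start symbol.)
Yes, P has productions with common prefix '; ;'

Left-factoring is needed when two productions for the same non-terminal
share a common prefix on the right-hand side.

Productions for P:
  P → ; ;
  P → ; ; P ;
  P → ; ; /
  P → /

Found common prefix '; ;' in productions for P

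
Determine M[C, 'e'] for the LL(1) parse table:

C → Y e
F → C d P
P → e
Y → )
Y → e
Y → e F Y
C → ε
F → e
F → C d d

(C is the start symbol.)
C → Y e

To find M[C, 'e'], we find productions for C where 'e' is in the predict set (PREDICT(N → α) = (FIRST(α) \ {ε}) ∪ (FOLLOW(N) if α ⇒* ε)).

Relevant sets:
  FIRST(Y) = { ')', 'e' }
  FOLLOW(C) = { $, 'd' }

C → Y e: PREDICT = { ')', 'e' }
  'e' is in predict set, so this production goes in M[C, 'e']
C → ε: PREDICT = { $, 'd' }

M[C, 'e'] = C → Y e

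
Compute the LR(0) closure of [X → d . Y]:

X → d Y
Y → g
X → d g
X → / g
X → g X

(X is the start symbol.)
Start with: [X → d . Y]
  [X → d . Y] has the dot before Y: add [Y → . g]
No further items can be added.

CLOSURE = { [X → d . Y], [Y → . g] }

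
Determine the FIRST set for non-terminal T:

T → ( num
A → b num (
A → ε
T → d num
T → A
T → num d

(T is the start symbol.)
To compute FIRST(T), examine every production with T on the left-hand side, reading each right-hand side left to right until a non-nullable symbol is reached.

FIRST sets of the other non-terminals involved (by the same procedure, iterated to a fixed point):
  FIRST(A) = { 'b', ε }

From T → ( num:
  - '(' is a terminal: add '(' and stop
From T → d num:
  - d is a terminal: add 'd' and stop
From T → A:
  - A is a non-terminal: add FIRST(A) \ {ε} = { 'b' }
    A is nullable and nothing follows, so the whole right-hand side can vanish: ε ∈ FIRST(T)
From T → num d:
  - num is a terminal: add 'num' and stop

Collecting: FIRST(T) = { '(', 'b', 'd', 'num', ε }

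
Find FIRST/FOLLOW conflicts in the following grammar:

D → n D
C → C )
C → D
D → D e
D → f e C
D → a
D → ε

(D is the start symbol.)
A FIRST/FOLLOW conflict occurs when a non-terminal N has a nullable alternative N → β (β ⇒* ε) and another alternative N → α with FIRST(α) ∩ FOLLOW(N) ≠ ∅: on such a lookahead the parser cannot decide between expanding α and letting N vanish via β.

Nullable non-terminals: C, D.
FIRST sets used below: FIRST(C) = { ')', 'a', 'e', 'f', 'n', ε }, FIRST(D) = { 'a', 'e', 'f', 'n', ε }

C: nullable alternative(s) C → D; FOLLOW(C) = { $, ')', 'e' }
  C → C ): FIRST \ {ε} = { ')', 'a', 'e', 'f', 'n' } — overlaps FOLLOW(C) on { ')', 'e' }: CONFLICT
  C → D: FIRST \ {ε} = { 'a', 'e', 'f', 'n' } — this is the only nullable alternative, skip

D: nullable alternative(s) D → ε; FOLLOW(D) = { $, ')', 'e' }
  D → n D: FIRST \ {ε} = { 'n' } — disjoint from FOLLOW(D)
  D → D e: FIRST \ {ε} = { 'a', 'e', 'f', 'n' } — overlaps FOLLOW(D) on { 'e' }: CONFLICT
  D → f e C: FIRST \ {ε} = { 'f' } — disjoint from FOLLOW(D)
  D → a: FIRST \ {ε} = { 'a' } — disjoint from FOLLOW(D)
  D → ε: FIRST \ {ε} = { } — this is the only nullable alternative, skip

So the grammar has 2 FIRST/FOLLOW conflicts (marked CONFLICT above).

Answer: Yes. D → D e with FOLLOW(D) on { 'e' }; C → C ')' with FOLLOW(C) on { ')', 'e' }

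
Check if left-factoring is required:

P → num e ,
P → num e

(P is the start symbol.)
Yes, P has productions with common prefix 'num e'

Left-factoring is needed when two productions for the same non-terminal
share a common prefix on the right-hand side.

Productions for P:
  P → num e ,
  P → num e

Found common prefix 'num e' in productions for P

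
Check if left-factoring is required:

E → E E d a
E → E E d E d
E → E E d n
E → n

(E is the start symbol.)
Left-factoring is needed when two productions for the same non-terminal
share a common prefix on the right-hand side.

Productions for E:
  E → E E d a
  E → E E d E d
  E → E E d n
  E → n

Found common prefix 'E E d' in productions for E

Answer: Yes, E has productions with common prefix 'E E d'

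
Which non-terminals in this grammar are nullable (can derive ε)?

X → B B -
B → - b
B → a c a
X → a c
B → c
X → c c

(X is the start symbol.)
None

There are no ε-productions, so no non-terminal can derive ε.
No non-terminals are nullable.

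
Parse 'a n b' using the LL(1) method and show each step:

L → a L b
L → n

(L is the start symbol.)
LL(1) parsing maintains a stack (initially the start symbol over $) and the input. At each step: if the stack top is a terminal, match it against the current input token; if it is a non-terminal N, replace it with the RHS of M[N, lookahead] (the unique production whose predict set contains the lookahead).

Stack is shown with the top on the left.

Stack    Input    Action
------------------------
L $      a n b $  output L → a L b
a L b $  a n b $  match 'a'
L b $    n b $    output L → n
n b $    n b $    match 'n'
b $      b $      match 'b'
$        $        accept

The string is accepted.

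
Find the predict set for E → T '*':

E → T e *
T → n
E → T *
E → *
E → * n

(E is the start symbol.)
{ 'n' }

PREDICT(E → T '*') = (FIRST(RHS) \ {ε}) ∪ (FOLLOW(E) if ε ∈ FIRST(RHS), i.e. RHS ⇒* ε)
FIRST(T) = { 'n' }
FIRST(T '*') = { 'n' }
ε ∉ FIRST(T '*'), so FOLLOW(E) is not added.
PREDICT(E → T '*') = { 'n' }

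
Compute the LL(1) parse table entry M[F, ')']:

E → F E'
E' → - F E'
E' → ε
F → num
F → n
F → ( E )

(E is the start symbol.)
To find M[F, ')'], we find productions for F where ')' is in the predict set (PREDICT(N → α) = (FIRST(α) \ {ε}) ∪ (FOLLOW(N) if α ⇒* ε)).

F → num: PREDICT = { 'num' }
F → n: PREDICT = { 'n' }
F → ( E ): PREDICT = { '(' }

M[F, ')'] is empty (no production applies)

Answer: Empty (error entry)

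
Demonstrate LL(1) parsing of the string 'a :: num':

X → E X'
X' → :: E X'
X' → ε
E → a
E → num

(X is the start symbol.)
Stack is shown with the top on the left.

Stack      Input       Action
-----------------------------
X $        a :: num $  output X → E X'
E X' $     a :: num $  output E → a
a X' $     a :: num $  match 'a'
X' $       :: num $    output X' → :: E X'
:: E X' $  :: num $    match '::'
E X' $     num $       output E → num
num X' $   num $       match 'num'
X' $       $           output X' → ε
$          $           accept

The string is accepted.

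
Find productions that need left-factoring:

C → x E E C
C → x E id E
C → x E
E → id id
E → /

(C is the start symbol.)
Left-factoring is needed when two productions for the same non-terminal
share a common prefix on the right-hand side.

Productions for C:
  C → x E E C
  C → x E id E
  C → x E
Productions for E:
  E → id id
  E → /

Found common prefix 'x E' in productions for C

Answer: Yes, C has productions with common prefix 'x E'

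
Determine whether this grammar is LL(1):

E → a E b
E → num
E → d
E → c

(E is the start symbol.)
Yes, the grammar is LL(1).

For E:
  PREDICT(E → a E b) = { 'a' }
  PREDICT(E → num) = { 'num' }
  PREDICT(E → d) = { 'd' }
  PREDICT(E → c) = { 'c' }

All predict sets are disjoint. The grammar IS LL(1).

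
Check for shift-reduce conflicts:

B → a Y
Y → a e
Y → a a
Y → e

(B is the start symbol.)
A shift-reduce conflict occurs when an LR(0) state has both:
  - a complete (reduce) item [A → α .] (dot at the end), and
  - a shift item [B → β . c γ] (dot before a terminal).

Augment with B' → B and build the canonical LR(0) collection (I0 = CLOSURE({[B' → . B]}), then GOTO on every symbol after a dot until no new states appear). It has 8 states:
  I0: { [B → . a Y], [B' → . B] }  — shift
  I1: { [B' → B .] }  — accept
  I2: { [B → a . Y], [Y → . a a], [Y → . a e], [Y → . e] }  — shift
  I3: { [B → a Y .] }  — reduce
  I4: { [Y → a . a], [Y → a . e] }  — shift
  I5: { [Y → e .] }  — reduce
  I6: { [Y → a a .] }  — reduce
  I7: { [Y → a e .] }  — reduce

No state contains both a complete item and a shift item.

Answer: No shift-reduce conflicts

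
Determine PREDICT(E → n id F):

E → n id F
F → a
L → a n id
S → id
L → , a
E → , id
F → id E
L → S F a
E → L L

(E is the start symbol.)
PREDICT(E → n id F) = (FIRST(RHS) \ {ε}) ∪ (FOLLOW(E) if ε ∈ FIRST(RHS), i.e. RHS ⇒* ε)
FIRST(n id F) = { 'n' }
ε ∉ FIRST(n id F), so FOLLOW(E) is not added.
PREDICT(E → n id F) = { 'n' }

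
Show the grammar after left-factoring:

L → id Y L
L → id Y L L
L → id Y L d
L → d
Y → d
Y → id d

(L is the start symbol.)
Left-factoring transforms A → αβ₁ | αβ₂ into A → αA' and A' → β₁ | β₂
(α is the longest common prefix among the alternatives). Repeat until
no nonterminal has two alternatives with a common prefix.

Round 1: L has alternatives sharing prefix 'id Y L'. Introduce L': L → id Y L L'
  Add: L' → ε
  Add: L' → L
  Add: L' → d

No remaining common prefixes — done.

Resulting grammar:
L → id Y L L'
L' → ε
L' → L
L' → d
L → d
Y → d
Y → id d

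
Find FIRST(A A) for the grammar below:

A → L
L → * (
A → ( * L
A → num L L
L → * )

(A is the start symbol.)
FIRST sets of the non-terminals involved (from the grammar, by fixed-point iteration):
  FIRST(A) = { '(', '*', 'num' }

To compute FIRST(A A), process the symbols left to right:
Symbol A is a non-terminal. Add FIRST(A) \ {ε} = { '(', '*', 'num' }
A is not nullable (ε ∉ FIRST(A)), so stop here.
FIRST(A A) = { '(', '*', 'num' }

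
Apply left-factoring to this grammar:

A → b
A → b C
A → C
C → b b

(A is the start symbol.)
Left-factoring transforms A → αβ₁ | αβ₂ into A → αA' and A' → β₁ | β₂
(α is the longest common prefix among the alternatives). Repeat until
no nonterminal has two alternatives with a common prefix.

Round 1: A has alternatives sharing prefix 'b'. Introduce A': A → b A'
  Add: A' → ε
  Add: A' → C

No remaining common prefixes — done.

Resulting grammar:
A → b A'
A' → ε
A' → C
A → C
C → b b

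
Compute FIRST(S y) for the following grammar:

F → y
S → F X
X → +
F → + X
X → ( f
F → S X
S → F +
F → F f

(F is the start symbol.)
{ '+', 'y' }

FIRST sets of the non-terminals involved (from the grammar, by fixed-point iteration):
  FIRST(S) = { '+', 'y' }

To compute FIRST(S y), process the symbols left to right:
Symbol S is a non-terminal. Add FIRST(S) \ {ε} = { '+', 'y' }
S is not nullable (ε ∉ FIRST(S)), so stop here.
FIRST(S y) = { '+', 'y' }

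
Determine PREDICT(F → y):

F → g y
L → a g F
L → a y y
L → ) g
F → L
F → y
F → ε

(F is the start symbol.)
{ 'y' }

PREDICT(F → y) = (FIRST(RHS) \ {ε}) ∪ (FOLLOW(F) if ε ∈ FIRST(RHS), i.e. RHS ⇒* ε)
FIRST(y) = { 'y' }
ε ∉ FIRST(y), so FOLLOW(F) is not added.
PREDICT(F → y) = { 'y' }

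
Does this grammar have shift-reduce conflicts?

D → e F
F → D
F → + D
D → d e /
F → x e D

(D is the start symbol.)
A shift-reduce conflict occurs when an LR(0) state has both:
  - a complete (reduce) item [A → α .] (dot at the end), and
  - a shift item [B → β . c γ] (dot before a terminal).

Augment with D' → D and build the canonical LR(0) collection (I0 = CLOSURE({[D' → . D]}), then GOTO on every symbol after a dot until no new states appear). It has 13 states:
  I0: { [D → . d e /], [D → . e F], [D' → . D] }  — shift
  I1: { [D' → D .] }  — accept
  I2: { [D → d . e /] }  — shift
  I3: { [D → . d e /], [D → . e F], [D → e . F], [F → . + D], [F → . D], [F → . x e D] }  — shift
  I4: { [D → . d e /], [D → . e F], [F → + . D] }  — shift
  I5: { [F → D .] }  — reduce
  I6: { [D → e F .] }  — reduce
  I7: { [F → x . e D] }  — shift
  I8: { [D → . d e /], [D → . e F], [F → x e . D] }  — shift
  I9: { [F → x e D .] }  — reduce
  I10: { [F → + D .] }  — reduce
  I11: { [D → d e . /] }  — shift
  I12: { [D → d e / .] }  — reduce

No state contains both a complete item and a shift item.

Answer: No shift-reduce conflicts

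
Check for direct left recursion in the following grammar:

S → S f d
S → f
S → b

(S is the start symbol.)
Direct left recursion occurs when N → N α for some non-terminal N (the right-hand side begins with the left-hand side itself).

S → S f d: LEFT RECURSIVE (starts with S)
S → f: starts with f
S → b: starts with b

The grammar has direct left recursion on: S.

Answer: Yes, S is left-recursive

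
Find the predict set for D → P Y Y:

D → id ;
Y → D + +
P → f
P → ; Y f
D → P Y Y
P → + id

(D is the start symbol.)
{ '+', ';', 'f' }

PREDICT(D → P Y Y) = (FIRST(RHS) \ {ε}) ∪ (FOLLOW(D) if ε ∈ FIRST(RHS), i.e. RHS ⇒* ε)
FIRST(P) = { '+', ';', 'f' }
FIRST(P Y Y) = { '+', ';', 'f' }
ε ∉ FIRST(P Y Y), so FOLLOW(D) is not added.
PREDICT(D → P Y Y) = { '+', ';', 'f' }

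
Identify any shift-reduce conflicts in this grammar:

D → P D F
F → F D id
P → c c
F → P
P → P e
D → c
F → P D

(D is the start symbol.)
A shift-reduce conflict occurs when an LR(0) state has both:
  - a complete (reduce) item [A → α .] (dot at the end), and
  - a shift item [B → β . c γ] (dot before a terminal).

Augment with D' → D and build the canonical LR(0) collection (I0 = CLOSURE({[D' → . D]}), then GOTO on every symbol after a dot until no new states appear). It has 13 states:
  I0: { [D → . P D F], [D → . c], [D' → . D], [P → . P e], [P → . c c] }  — shift
  I1: { [D' → D .] }  — accept
  I2: { [D → . P D F], [D → . c], [D → P . D F], [P → . P e], [P → . c c], [P → P . e] }  — shift
  I3: { [D → c .], [P → c . c] }  — shift, reduce
  I4: { [P → c c .] }  — reduce
  I5: { [D → P D . F], [F → . F D id], [F → . P D], [F → . P], [P → . P e], [P → . c c] }  — shift
  I6: { [P → P e .] }  — reduce
  I7: { [D → . P D F], [D → . c], [D → P D F .], [F → F . D id], [P → . P e], [P → . c c] }  — shift, reduce
  I8: { [D → . P D F], [D → . c], [F → P . D], [F → P .], [P → . P e], [P → . c c], [P → P . e] }  — shift, reduce
  I9: { [P → c . c] }  — shift
  I10: { [F → P D .] }  — reduce
  I11: { [F → F D . id] }  — shift
  I12: { [F → F D id .] }  — reduce

I3 contains reduce item [D → c .] and shift item [P → c . c] — shift-reduce conflict.
I7 contains reduce item [D → P D F .] and shift items [D → . c], [P → . c c] — shift-reduce conflict.
I8 contains reduce item [F → P .] and shift items [D → . c], [P → P . e], [P → . c c] — shift-reduce conflict.

Answer: Yes — I3: [D → c .] vs [P → c . c]; I7: [D → P D F .] vs [D → . c]; I8: [F → P .] vs [D → . c]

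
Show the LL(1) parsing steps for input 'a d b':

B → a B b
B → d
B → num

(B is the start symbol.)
Stack is shown with the top on the left.

Stack    Input    Action
------------------------
B $      a d b $  output B → a B b
a B b $  a d b $  match 'a'
B b $    d b $    output B → d
d b $    d b $    match 'd'
b $      b $      match 'b'
$        $        accept

The string is accepted.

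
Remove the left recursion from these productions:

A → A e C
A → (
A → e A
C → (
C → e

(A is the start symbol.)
A → ( A'
A → e A A'
A' → e C A'
A' → ε
C → (
C → e

A is directly left-recursive. The standard transformation for
  A → A α₁ | ... | A α_m | β₁ | ... | β_n
is
  A  → β₁ A' | ... | β_n A'
  A' → α₁ A' | ... | α_m A' | ε

A → ( becomes A → ( A'
A → e A becomes A → e A A'
A → A e C becomes A' → e C A'
Add A' → ε

Productions for other non-terminals are unchanged:
  C → (
  C → e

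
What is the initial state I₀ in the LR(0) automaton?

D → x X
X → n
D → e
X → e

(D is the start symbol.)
First, augment the grammar with D' → D
I₀ = CLOSURE({ [D' → . D] }):
  [D' → . D] has the dot before D: add [D → . x X], [D → . e]
No further items can be added.

I₀ = { [D → . e], [D → . x X], [D' → . D] }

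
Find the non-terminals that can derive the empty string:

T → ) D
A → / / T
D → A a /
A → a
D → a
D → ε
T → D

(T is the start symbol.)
A non-terminal is nullable if it can derive ε (the empty string): either it has an ε-production, or it has a production whose right-hand side consists entirely of nullable non-terminals.

ε-productions: D → ε
So D is immediately nullable.
T → D: every symbol on the right is nullable, so T is nullable too.
No further non-terminal can be added: every production for the remaining non-terminals contains a terminal or a non-nullable non-terminal.
Nullable = { 'D', 'T' }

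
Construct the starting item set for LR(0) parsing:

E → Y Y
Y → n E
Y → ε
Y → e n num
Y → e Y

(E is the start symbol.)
{ [E → . Y Y], [E' → . E], [Y → . e Y], [Y → . e n num], [Y → . n E], [Y → .] }

First, augment the grammar with E' → E
I₀ = CLOSURE({ [E' → . E] }):
  [E' → . E] has the dot before E: add [E → . Y Y]
  [E → . Y Y] has the dot before Y: add [Y → . n E], [Y → .], [Y → . e n num], [Y → . e Y]
No further items can be added.

I₀ = { [E → . Y Y], [E' → . E], [Y → . e Y], [Y → . e n num], [Y → . n E], [Y → .] }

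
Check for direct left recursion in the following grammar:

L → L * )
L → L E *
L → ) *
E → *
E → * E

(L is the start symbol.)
Yes, L is left-recursive

Direct left recursion occurs when N → N α for some non-terminal N (the right-hand side begins with the left-hand side itself).

L → L * ): LEFT RECURSIVE (starts with L)
L → L E *: LEFT RECURSIVE (starts with L)
L → ) *: starts with ')'
E → *: starts with '*'
E → * E: starts with '*'

The grammar has direct left recursion on: L.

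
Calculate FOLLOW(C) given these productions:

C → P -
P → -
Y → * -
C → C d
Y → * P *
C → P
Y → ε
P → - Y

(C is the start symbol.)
{ $, 'd' }

C is the start symbol, so $ ∈ FOLLOW(C).
In C → C d: C is followed by d, add FIRST(d) \ {ε} = { 'd' }

Taking the union: FOLLOW(C) = { $, 'd' }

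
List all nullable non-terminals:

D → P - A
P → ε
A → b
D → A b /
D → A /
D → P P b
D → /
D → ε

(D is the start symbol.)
ε-productions: P → ε, D → ε
So P, D are immediately nullable.
No further non-terminal can be added: every production for the remaining non-terminals contains a terminal or a non-nullable non-terminal.
Nullable = { 'D', 'P' }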